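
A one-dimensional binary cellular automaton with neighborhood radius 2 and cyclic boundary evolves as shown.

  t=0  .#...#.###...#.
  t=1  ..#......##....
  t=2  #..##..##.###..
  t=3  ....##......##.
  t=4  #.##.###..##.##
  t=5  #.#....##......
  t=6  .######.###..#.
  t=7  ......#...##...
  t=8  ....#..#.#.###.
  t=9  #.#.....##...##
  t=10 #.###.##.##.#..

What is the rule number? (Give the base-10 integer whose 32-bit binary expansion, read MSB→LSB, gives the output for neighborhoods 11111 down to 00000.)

863048970

  [31] ##### => .  t=6,i=3
  [30] ####. => .  t=6,i=5
  [29] ###.# => #  t=4,i=0
  [28] ###.. => #  t=0,i=9
  [27] ##.## => .  t=2,i=9
  [26] ##.#. => .  t=9,i=1
  [25] ##..# => #  t=2,i=5
  [24] ##... => #  t=0,i=10
  [23] #.### => .  t=0,i=7
  [22] #.##. => #  t=4,i=2
  [21] #.#.# => #  t=8,i=9
  [20] #.#.. => #  t=5,i=2
  [19] #..## => .  t=2,i=2
  [18] #..#. => .  t=0,i=0
  [17] #...# => .  t=0,i=3
  [16] #.... => #  t=1,i=4
  [15] .#### => .  t=6,i=2
  [14] .###. => .  t=0,i=8
  [13] .##.# => .  t=2,i=8
  [12] .##.. => #  t=1,i=10
  [11] .#.## => .  t=0,i=6
  [10] .#.#. => #  t=5,i=1
  [9] .#..# => .  t=0,i=14
  [8] .#... => #  t=0,i=2
  [7] ..### => .  t=6,i=1
  [6] ..##. => .  t=1,i=9
  [5] ..#.# => .  t=0,i=5
  [4] ..#.. => .  t=0,i=1
  [3] ...## => #  t=1,i=8
  [2] ...#. => .  t=0,i=4
  [1] ....# => #  t=1,i=0
  [0] ..... => .  t=1,i=5
  bits 00110011011100010001010100001010 = 863048970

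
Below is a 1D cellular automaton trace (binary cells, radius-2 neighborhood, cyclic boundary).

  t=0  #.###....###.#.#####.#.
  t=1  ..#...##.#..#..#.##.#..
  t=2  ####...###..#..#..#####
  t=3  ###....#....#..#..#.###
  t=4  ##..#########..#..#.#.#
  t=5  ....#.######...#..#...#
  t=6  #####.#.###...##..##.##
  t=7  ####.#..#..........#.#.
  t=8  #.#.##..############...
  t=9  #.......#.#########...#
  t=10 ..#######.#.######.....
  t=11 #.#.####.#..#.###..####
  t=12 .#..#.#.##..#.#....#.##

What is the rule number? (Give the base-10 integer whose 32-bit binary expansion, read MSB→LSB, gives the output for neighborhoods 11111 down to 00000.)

  nb #####: next=#  (t=0,i=17, bit31=1)
  nb ####.: next=#  (t=0,i=18, bit30=1)
  nb ###.#: next=.  (t=0,i=11, bit29=0)
  nb ###..: next=.  (t=0,i=4, bit28=0)
  nb ##.##: next=.  (t=6,i=20, bit27=0)
  nb ##.#.: next=#  (t=0,i=12, bit26=1)
  nb ##..#: next=.  (t=2,i=10, bit25=0)
  nb ##...: next=.  (t=0,i=5, bit24=0)
  nb #.###: next=#  (t=0,i=2, bit23=1)
  nb #.##.: next=.  (t=1,i=17, bit22=0)
  nb #.#.#: next=.  (t=0,i=0, bit21=0)
  nb #.#..: next=#  (t=1,i=9, bit20=1)
  nb #..##: next=.  (t=2,i=17, bit19=0)
  nb #..#.: next=.  (t=1,i=11, bit18=0)
  nb #...#: next=.  (t=1,i=4, bit17=0)
  nb #....: next=#  (t=0,i=6, bit16=1)
  nb .####: next=.  (t=0,i=16, bit15=0)
  nb .###.: next=.  (t=0,i=3, bit14=0)
  nb .##.#: next=#  (t=1,i=7, bit13=1)
  nb .##..: next=.  (t=6,i=15, bit12=0)
  nb .#.##: next=.  (t=0,i=1, bit11=0)
  nb .#.#.: next=.  (t=0,i=22, bit10=0)
  nb .#..#: next=.  (t=1,i=10, bit9=0)
  nb .#...: next=#  (t=1,i=3, bit8=1)
  nb ..###: next=#  (t=0,i=9, bit7=1)
  nb ..##.: next=.  (t=1,i=6, bit6=0)
  nb ..#.#: next=#  (t=1,i=15, bit5=1)
  nb ..#..: next=#  (t=1,i=2, bit4=1)
  nb ...##: next=.  (t=0,i=8, bit3=0)
  nb ...#.: next=#  (t=1,i=1, bit2=1)
  nb ....#: next=#  (t=0,i=7, bit1=1)
  nb .....: next=#  (t=7,i=11, bit0=1)
  bits 11000100100100010010000110110111 = 3297845687

3297845687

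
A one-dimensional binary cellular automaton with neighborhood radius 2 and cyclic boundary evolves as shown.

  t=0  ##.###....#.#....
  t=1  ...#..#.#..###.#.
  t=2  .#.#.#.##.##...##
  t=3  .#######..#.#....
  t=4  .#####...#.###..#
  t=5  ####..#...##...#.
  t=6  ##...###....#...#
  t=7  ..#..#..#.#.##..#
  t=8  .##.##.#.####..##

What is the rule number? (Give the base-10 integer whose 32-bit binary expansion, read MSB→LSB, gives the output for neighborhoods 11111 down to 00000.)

  ##### -> #   bit 31 = 1  t=3,i=3
  ####. -> .   bit 30 = 0  t=3,i=6
  ###.# -> .   bit 29 = 0  t=1,i=13
  ###.. -> .   bit 28 = 0  t=0,i=5
  ##.## -> .   bit 27 = 0  t=0,i=2
  ##.#. -> .   bit 26 = 0  t=1,i=14
  ##..# -> .   bit 25 = 0  t=3,i=8
  ##... -> #   bit 24 = 1  t=0,i=6
  #.### -> #   bit 23 = 1  t=0,i=3
  #.##. -> #   bit 22 = 1  t=2,i=7
  #.#.# -> #   bit 21 = 1  t=2,i=1
  #.#.. -> #   bit 20 = 1  t=0,i=12
  #..## -> #   bit 19 = 1  t=1,i=10
  #..#. -> #   bit 18 = 1  t=1,i=5
  #...# -> .   bit 17 = 0  t=2,i=13
  #.... -> .   bit 16 = 0  t=0,i=7
  .#### -> #   bit 15 = 1  t=3,i=2
  .###. -> .   bit 14 = 0  t=0,i=4
  .##.# -> .   bit 13 = 0  t=0,i=1
  .##.. -> .   bit 12 = 0  t=2,i=11
  .#.## -> #   bit 11 = 1  t=2,i=6
  .#.#. -> #   bit 10 = 1  t=0,i=11
  .#..# -> .   bit 9 = 0  t=1,i=4
  .#... -> #   bit 8 = 1  t=0,i=13
  ..### -> #   bit 7 = 1  t=1,i=11
  ..##. -> .   bit 6 = 0  t=0,i=0
  ..#.# -> .   bit 5 = 0  t=0,i=10
  ..#.. -> #   bit 4 = 1  t=1,i=3
  ...## -> .   bit 3 = 0  t=0,i=16
  ...#. -> .   bit 2 = 0  t=0,i=9
  ....# -> #   bit 1 = 1  t=0,i=8
  ..... -> .   bit 0 = 0  t=3,i=15
  bits 10000001111111001000110110010010 = 2180812178

2180812178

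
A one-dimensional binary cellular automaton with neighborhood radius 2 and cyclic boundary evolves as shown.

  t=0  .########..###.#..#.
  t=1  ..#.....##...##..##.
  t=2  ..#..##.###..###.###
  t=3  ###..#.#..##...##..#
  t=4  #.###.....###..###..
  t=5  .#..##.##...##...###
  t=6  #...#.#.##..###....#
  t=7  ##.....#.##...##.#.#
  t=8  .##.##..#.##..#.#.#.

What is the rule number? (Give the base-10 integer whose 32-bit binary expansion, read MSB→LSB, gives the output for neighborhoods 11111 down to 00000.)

  ##### -> .   bit 31 = 0  t=0,i=3
  ####. -> .   bit 30 = 0  t=0,i=7
  ###.# -> #   bit 29 = 1  t=0,i=13
  ###.. -> #   bit 28 = 1  t=0,i=8
  ##.## -> #   bit 27 = 1  t=2,i=7
  ##.#. -> #   bit 26 = 1  t=0,i=14
  ##..# -> #   bit 25 = 1  t=0,i=9
  ##... -> #   bit 24 = 1  t=1,i=10
  #.### -> .   bit 23 = 0  t=2,i=8
  #.##. -> .   bit 22 = 0  t=5,i=7
  #.#.# -> .   bit 21 = 0  t=6,i=6
  #.#.. -> .   bit 20 = 0  t=0,i=15
  #..## -> .   bit 19 = 0  t=0,i=0
  #..#. -> #   bit 18 = 1  t=0,i=17
  #...# -> .   bit 17 = 0  t=1,i=0
  #.... -> .   bit 16 = 0  t=1,i=4
  .#### -> #   bit 15 = 1  t=0,i=2
  .###. -> .   bit 14 = 0  t=0,i=12
  .##.# -> .   bit 13 = 0  t=2,i=6
  .##.. -> #   bit 12 = 1  t=1,i=9
  .#.## -> #   bit 11 = 1  t=4,i=1
  .#.#. -> .   bit 10 = 0  t=3,i=6
  .#..# -> .   bit 9 = 0  t=0,i=16
  .#... -> .   bit 8 = 0  t=1,i=3
  ..### -> .   bit 7 = 0  t=0,i=1
  ..##. -> #   bit 6 = 1  t=1,i=8
  ..#.# -> .   bit 5 = 0  t=3,i=5
  ..#.. -> #   bit 4 = 1  t=0,i=18
  ...## -> .   bit 3 = 0  t=1,i=7
  ...#. -> .   bit 2 = 0  t=1,i=1
  ....# -> #   bit 1 = 1  t=1,i=6
  ..... -> #   bit 0 = 1  t=1,i=5
  bits 00111111000001001001100001010011 = 1057265747

1057265747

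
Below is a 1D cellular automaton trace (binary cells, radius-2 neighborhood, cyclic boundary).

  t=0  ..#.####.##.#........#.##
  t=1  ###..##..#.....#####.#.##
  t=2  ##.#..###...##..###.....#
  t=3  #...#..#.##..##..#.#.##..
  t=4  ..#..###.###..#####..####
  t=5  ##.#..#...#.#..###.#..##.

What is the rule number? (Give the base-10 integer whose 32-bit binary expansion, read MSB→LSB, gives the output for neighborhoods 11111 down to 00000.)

3276199459

  nb #####: next=#  (t=1,i=0, bit31=1)
  nb ####.: next=#  (t=0,i=6, bit30=1)
  nb ###.#: next=.  (t=0,i=7, bit29=0)
  nb ###..: next=.  (t=1,i=2, bit28=0)
  nb ##.##: next=.  (t=0,i=8, bit27=0)
  nb ##.#.: next=.  (t=0,i=11, bit26=0)
  nb ##..#: next=#  (t=0,i=0, bit25=1)
  nb ##...: next=#  (t=2,i=9, bit24=1)
  nb #.###: next=.  (t=0,i=4, bit23=0)
  nb #.##.: next=#  (t=0,i=9, bit22=1)
  nb #.#.#: next=.  (t=1,i=21, bit21=0)
  nb #.#..: next=.  (t=0,i=12, bit20=0)
  nb #..##: next=.  (t=1,i=4, bit19=0)
  nb #..#.: next=#  (t=0,i=1, bit18=1)
  nb #...#: next=#  (t=2,i=10, bit17=1)
  nb #....: next=.  (t=0,i=14, bit16=0)
  nb .####: next=#  (t=0,i=5, bit15=1)
  nb .###.: next=#  (t=2,i=0, bit14=1)
  nb .##.#: next=.  (t=0,i=10, bit13=0)
  nb .##..: next=#  (t=0,i=24, bit12=1)
  nb .#.##: next=.  (t=0,i=3, bit11=0)
  nb .#.#.: next=#  (t=3,i=18, bit10=1)
  nb .#..#: next=#  (t=2,i=4, bit9=1)
  nb .#...: next=.  (t=0,i=13, bit8=0)
  nb ..###: next=.  (t=1,i=15, bit7=0)
  nb ..##.: next=.  (t=1,i=5, bit6=0)
  nb ..#.#: next=#  (t=0,i=2, bit5=1)
  nb ..#..: next=.  (t=1,i=9, bit4=0)
  nb ...##: next=.  (t=1,i=14, bit3=0)
  nb ...#.: next=.  (t=0,i=20, bit2=0)
  nb ....#: next=#  (t=0,i=19, bit1=1)
  nb .....: next=#  (t=0,i=15, bit0=1)
  bits 11000011010001101101011000100011 = 3276199459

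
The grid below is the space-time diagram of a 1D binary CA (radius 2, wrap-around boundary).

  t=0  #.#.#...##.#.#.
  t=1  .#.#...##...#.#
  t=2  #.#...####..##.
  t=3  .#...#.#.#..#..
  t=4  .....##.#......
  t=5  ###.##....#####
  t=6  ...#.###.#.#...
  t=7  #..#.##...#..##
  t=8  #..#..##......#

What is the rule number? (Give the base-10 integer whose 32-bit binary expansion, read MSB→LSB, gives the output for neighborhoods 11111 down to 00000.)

  #####|.  b31=0 t=5,i=0
  ####.|.  b30=0 t=2,i=8
  ###.#|.  b29=0 t=5,i=2
  ###..|#  b28=1 t=2,i=9
  ##.##|#  b27=1 t=5,i=3
  ##.#.|.  b26=0 t=0,i=10
  ##..#|.  b25=0 t=2,i=10
  ##...|#  b24=1 t=1,i=9
  #.###|#  b23=1 t=6,i=5
  #.##.|.  b22=0 t=5,i=4
  #.#.#|.  b21=0 t=0,i=0
  #.#..|.  b20=0 t=0,i=4
  #..##|.  b19=0 t=2,i=11
  #..#.|.  b18=0 t=3,i=11
  #...#|.  b17=0 t=0,i=6
  #....|#  b16=1 t=4,i=10
  .####|#  b15=1 t=2,i=7
  .###.|#  b14=1 t=6,i=6
  .##.#|.  b13=0 t=0,i=9
  .##..|#  b12=1 t=1,i=8
  .#.##|.  b11=0 t=6,i=4
  .#.#.|#  b10=1 t=0,i=1
  .#..#|.  b9=0 t=3,i=10
  .#...|.  b8=0 t=0,i=5
  ..###|.  b7=0 t=2,i=6
  ..##.|#  b6=1 t=0,i=8
  ..#.#|#  b5=1 t=1,i=12
  ..#..|.  b4=0 t=3,i=1
  ...##|#  b3=1 t=0,i=7
  ...#.|.  b2=0 t=1,i=11
  ....#|.  b1=0 t=4,i=3
  .....|#  b0=1 t=4,i=0
  bits 00011001100000011101010001101001 = 427938921

427938921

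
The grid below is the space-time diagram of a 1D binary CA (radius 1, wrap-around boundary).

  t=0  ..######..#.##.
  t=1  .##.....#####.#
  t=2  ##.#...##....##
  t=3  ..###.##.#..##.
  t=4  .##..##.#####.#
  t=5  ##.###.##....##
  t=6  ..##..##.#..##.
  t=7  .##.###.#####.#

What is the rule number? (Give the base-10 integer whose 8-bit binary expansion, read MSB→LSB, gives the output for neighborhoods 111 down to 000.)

62

  [7] ### => .  t=0,i=3
  [6] ##. => .  t=0,i=7
  [5] #.# => #  t=0,i=11
  [4] #.. => #  t=0,i=8
  [3] .## => #  t=0,i=2
  [2] .#. => #  t=0,i=10
  [1] ..# => #  t=0,i=1
  [0] ... => .  t=0,i=0
  bits 00111110 = 62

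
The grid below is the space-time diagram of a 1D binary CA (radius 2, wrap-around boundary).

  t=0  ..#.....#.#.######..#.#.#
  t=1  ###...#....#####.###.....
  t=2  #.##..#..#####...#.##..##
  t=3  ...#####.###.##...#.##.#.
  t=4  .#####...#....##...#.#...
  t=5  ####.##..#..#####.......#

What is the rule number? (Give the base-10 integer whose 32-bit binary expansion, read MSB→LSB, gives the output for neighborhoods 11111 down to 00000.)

2474949338

  #####|#  b31=1 t=0,i=14
  ####.|.  b30=0 t=0,i=16
  ###.#|.  b29=0 t=1,i=15
  ###..|#  b28=1 t=0,i=17
  ##.##|.  b27=0 t=1,i=16
  ##.#.|.  b26=0 t=3,i=22
  ##..#|#  b25=1 t=0,i=18
  ##...|#  b24=1 t=1,i=3
  #.###|#  b23=1 t=0,i=12
  #.##.|.  b22=0 t=2,i=2
  #.#.#|.  b21=0 t=0,i=10
  #.#..|.  b20=0 t=0,i=24
  #..##|.  b19=0 t=2,i=8
  #..#.|#  b18=1 t=0,i=1
  #...#|.  b17=0 t=1,i=4
  #....|.  b16=0 t=0,i=4
  .####|#  b15=1 t=0,i=13
  .###.|.  b14=0 t=1,i=1
  .##.#|#  b13=1 t=3,i=21
  .##..|#  b12=1 t=2,i=3
  .#.##|#  b11=1 t=0,i=11
  .#.#.|.  b10=0 t=0,i=9
  .#..#|#  b9=1 t=0,i=0
  .#...|.  b8=0 t=0,i=3
  ..###|#  b7=1 t=1,i=0
  ..##.|#  b6=1 t=4,i=14
  ..#.#|.  b5=0 t=0,i=8
  ..#..|#  b4=1 t=0,i=2
  ...##|#  b3=1 t=1,i=10
  ...#.|.  b2=0 t=0,i=7
  ....#|#  b1=1 t=0,i=6
  .....|.  b0=0 t=0,i=5
  bits 10010011100001001011101011011010 = 2474949338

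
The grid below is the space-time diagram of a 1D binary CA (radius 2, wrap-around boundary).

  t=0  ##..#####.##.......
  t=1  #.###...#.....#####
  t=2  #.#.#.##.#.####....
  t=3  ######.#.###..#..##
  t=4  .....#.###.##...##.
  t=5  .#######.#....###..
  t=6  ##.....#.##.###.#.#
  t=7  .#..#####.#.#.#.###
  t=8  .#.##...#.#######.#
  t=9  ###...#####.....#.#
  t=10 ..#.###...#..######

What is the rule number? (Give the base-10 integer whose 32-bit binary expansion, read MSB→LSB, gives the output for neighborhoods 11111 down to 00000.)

  [31] ##### => .  t=0,i=6
  [30] ####. => .  t=0,i=7
  [29] ###.# => #  t=0,i=8
  [28] ###.. => #  t=1,i=4
  [27] ##.## => .  t=0,i=9
  [26] ##.#. => .  t=2,i=8
  [25] ##..# => #  t=0,i=2
  [24] ##... => .  t=0,i=12
  [23] #.### => #  t=1,i=2
  [22] #.##. => .  t=0,i=10
  [21] #.#.# => #  t=2,i=2
  [20] #.#.. => #  t=5,i=9
  [19] #..## => #  t=0,i=3
  [18] #..#. => .  t=3,i=13
  [17] #...# => #  t=1,i=6
  [16] #.... => .  t=0,i=13
  [15] .#### => .  t=0,i=5
  [14] .###. => .  t=1,i=3
  [13] .##.# => #  t=2,i=7
  [12] .##.. => .  t=0,i=1
  [11] .#.## => #  t=2,i=5
  [10] .#.#. => #  t=2,i=1
  [9] .#..# => .  t=3,i=15
  [8] .#... => #  t=1,i=9
  [7] ..### => #  t=0,i=4
  [6] ..##. => #  t=0,i=0
  [5] ..#.# => #  t=2,i=0
  [4] ..#.. => .  t=1,i=8
  [3] ...## => #  t=0,i=18
  [2] ...#. => #  t=1,i=7
  [1] ....# => #  t=0,i=17
  [0] ..... => #  t=0,i=14
  bits 00110010101110100010110111101111 = 851062255

851062255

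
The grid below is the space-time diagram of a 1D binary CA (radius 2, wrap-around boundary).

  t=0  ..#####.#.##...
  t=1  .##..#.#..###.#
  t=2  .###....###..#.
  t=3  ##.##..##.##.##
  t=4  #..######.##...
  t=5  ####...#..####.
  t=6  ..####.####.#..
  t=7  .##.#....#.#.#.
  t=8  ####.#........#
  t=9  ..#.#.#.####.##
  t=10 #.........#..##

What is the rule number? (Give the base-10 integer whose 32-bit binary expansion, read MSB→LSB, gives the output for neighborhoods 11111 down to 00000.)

  [31] ##### => .  t=0,i=4
  [30] ####. => #  t=0,i=5
  [29] ###.# => .  t=0,i=6
  [28] ###.. => #  t=2,i=3
  [27] ##.## => .  t=3,i=2
  [26] ##.#. => #  t=0,i=7
  [25] ##..# => #  t=1,i=3
  [24] ##... => #  t=0,i=12
  [23] #.### => .  t=3,i=13
  [22] #.##. => #  t=0,i=10
  [21] #.#.# => .  t=0,i=8
  [20] #.#.. => .  t=1,i=7
  [19] #..## => #  t=1,i=9
  [18] #..#. => .  t=1,i=4
  [17] #...# => #  t=4,i=13
  [16] #.... => .  t=0,i=13
  [15] .#### => .  t=0,i=3
  [14] .###. => .  t=1,i=11
  [13] .##.# => #  t=3,i=8
  [12] .##.. => #  t=0,i=11
  [11] .#.## => .  t=0,i=9
  [10] .#.#. => .  t=1,i=6
  [9] .#..# => #  t=1,i=8
  [8] .#... => #  t=6,i=13
  [7] ..### => #  t=0,i=2
  [6] ..##. => #  t=3,i=7
  [5] ..#.# => .  t=1,i=5
  [4] ..#.. => #  t=2,i=13
  [3] ...## => #  t=0,i=1
  [2] ...#. => .  t=4,i=14
  [1] ....# => .  t=0,i=0
  [0] ..... => #  t=0,i=14
  bits 01010111010010100011001111011001 = 1464480729

1464480729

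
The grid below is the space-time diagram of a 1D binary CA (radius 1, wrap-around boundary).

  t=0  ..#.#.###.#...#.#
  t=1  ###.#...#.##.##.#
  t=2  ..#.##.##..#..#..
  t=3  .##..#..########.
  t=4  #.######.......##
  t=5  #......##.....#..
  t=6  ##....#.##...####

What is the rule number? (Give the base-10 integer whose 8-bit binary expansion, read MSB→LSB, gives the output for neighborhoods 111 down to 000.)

86

  ###|.  b7=0 t=0,i=7
  ##.|#  b6=1 t=0,i=8
  #.#|.  b5=0 t=0,i=3
  #..|#  b4=1 t=0,i=0
  .##|.  b3=0 t=0,i=6
  .#.|#  b2=1 t=0,i=2
  ..#|#  b1=1 t=0,i=1
  ...|.  b0=0 t=0,i=12
  bits 01010110 = 86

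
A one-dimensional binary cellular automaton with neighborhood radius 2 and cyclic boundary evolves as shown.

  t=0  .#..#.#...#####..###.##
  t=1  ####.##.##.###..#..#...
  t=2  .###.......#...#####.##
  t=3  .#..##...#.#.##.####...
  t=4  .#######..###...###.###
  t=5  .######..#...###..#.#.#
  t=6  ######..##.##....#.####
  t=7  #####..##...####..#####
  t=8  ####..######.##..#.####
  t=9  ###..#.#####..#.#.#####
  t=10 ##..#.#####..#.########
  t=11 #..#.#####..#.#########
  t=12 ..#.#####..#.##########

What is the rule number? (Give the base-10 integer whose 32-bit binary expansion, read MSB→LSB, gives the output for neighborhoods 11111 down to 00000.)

3854540378

  #####|#  b31=1 t=0,i=12
  ####.|#  b30=1 t=0,i=13
  ###.#|#  b29=1 t=0,i=19
  ###..|.  b28=0 t=0,i=14
  ##.##|.  b27=0 t=0,i=20
  ##.#.|#  b26=1 t=0,i=0
  ##..#|.  b25=0 t=0,i=15
  ##...|#  b24=1 t=2,i=4
  #.###|#  b23=1 t=1,i=11
  #.##.|.  b22=0 t=0,i=21
  #.#.#|#  b21=1 t=3,i=11
  #.#..|#  b20=1 t=0,i=1
  #..##|#  b19=1 t=0,i=16
  #..#.|#  b18=1 t=0,i=3
  #...#|#  b17=1 t=0,i=8
  #....|#  b16=1 t=2,i=5
  .####|#  b15=1 t=0,i=11
  .###.|.  b14=0 t=0,i=18
  .##.#|.  b13=0 t=0,i=22
  .##..|#  b12=1 t=3,i=5
  .#.##|#  b11=1 t=3,i=12
  .#.#.|#  b10=1 t=0,i=5
  .#..#|#  b9=1 t=0,i=2
  .#...|.  b8=0 t=0,i=7
  ..###|.  b7=0 t=0,i=10
  ..##.|#  b6=1 t=3,i=4
  ..#.#|.  b5=0 t=0,i=4
  ..#..|#  b4=1 t=1,i=16
  ...##|#  b3=1 t=0,i=9
  ...#.|.  b2=0 t=2,i=10
  ....#|#  b1=1 t=2,i=9
  .....|.  b0=0 t=2,i=6
  bits 11100101101111111001111001011010 = 3854540378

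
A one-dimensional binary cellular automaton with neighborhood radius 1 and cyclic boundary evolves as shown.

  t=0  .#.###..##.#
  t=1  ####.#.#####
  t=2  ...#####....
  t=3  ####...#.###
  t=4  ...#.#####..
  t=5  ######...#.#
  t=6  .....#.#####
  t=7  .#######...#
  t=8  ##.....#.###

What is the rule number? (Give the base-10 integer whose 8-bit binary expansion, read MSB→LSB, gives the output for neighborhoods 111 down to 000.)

111

  ### -> .   bit 7 = 0  t=0,i=4
  ##. -> #   bit 6 = 1  t=0,i=5
  #.# -> #   bit 5 = 1  t=0,i=0
  #.. -> .   bit 4 = 0  t=0,i=6
  .## -> #   bit 3 = 1  t=0,i=3
  .#. -> #   bit 2 = 1  t=0,i=1
  ..# -> #   bit 1 = 1  t=0,i=7
  ... -> #   bit 0 = 1  t=2,i=0
  bits 01101111 = 111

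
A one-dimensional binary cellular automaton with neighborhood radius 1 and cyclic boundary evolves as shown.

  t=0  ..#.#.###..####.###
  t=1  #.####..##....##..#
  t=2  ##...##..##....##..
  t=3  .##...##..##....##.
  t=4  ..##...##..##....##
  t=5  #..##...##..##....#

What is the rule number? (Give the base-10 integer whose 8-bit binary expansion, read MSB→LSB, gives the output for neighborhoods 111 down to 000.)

  ### -> .   bit 7 = 0  t=0,i=7
  ##. -> #   bit 6 = 1  t=0,i=8
  #.# -> #   bit 5 = 1  t=0,i=3
  #.. -> #   bit 4 = 1  t=0,i=0
  .## -> .   bit 3 = 0  t=0,i=6
  .#. -> #   bit 2 = 1  t=0,i=2
  ..# -> .   bit 1 = 0  t=0,i=1
  ... -> .   bit 0 = 0  t=1,i=11
  bits 01110100 = 116

116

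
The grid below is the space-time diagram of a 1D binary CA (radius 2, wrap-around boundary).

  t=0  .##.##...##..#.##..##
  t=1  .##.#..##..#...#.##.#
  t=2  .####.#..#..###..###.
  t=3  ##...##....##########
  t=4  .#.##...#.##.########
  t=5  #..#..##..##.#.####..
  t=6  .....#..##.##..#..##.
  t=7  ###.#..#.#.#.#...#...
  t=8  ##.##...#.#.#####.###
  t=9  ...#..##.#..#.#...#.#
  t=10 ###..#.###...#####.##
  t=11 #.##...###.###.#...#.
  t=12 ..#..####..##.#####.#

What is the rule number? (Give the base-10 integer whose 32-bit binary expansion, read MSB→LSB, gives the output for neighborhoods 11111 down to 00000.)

  ##### -> #   bit 31 = 1  t=3,i=13
  ####. -> .   bit 30 = 0  t=2,i=3
  ###.# -> .   bit 29 = 0  t=2,i=4
  ###.. -> #   bit 28 = 1  t=2,i=14
  ##.## -> .   bit 27 = 0  t=0,i=0
  ##.#. -> #   bit 26 = 1  t=1,i=3
  ##..# -> #   bit 25 = 1  t=0,i=11
  ##... -> .   bit 24 = 0  t=0,i=6
  #.### -> #   bit 23 = 1  t=4,i=13
  #.##. -> #   bit 22 = 1  t=0,i=1
  #.#.# -> .   bit 21 = 0  t=1,i=20
  #.#.. -> #   bit 20 = 1  t=1,i=4
  #..## -> #   bit 19 = 1  t=0,i=18
  #..#. -> .   bit 18 = 0  t=0,i=12
  #...# -> #   bit 17 = 1  t=0,i=7
  #.... -> #   bit 16 = 1  t=3,i=8
  .#### -> .   bit 15 = 0  t=2,i=2
  .###. -> #   bit 14 = 1  t=2,i=13
  .##.# -> #   bit 13 = 1  t=0,i=2
  .##.. -> .   bit 12 = 0  t=0,i=5
  .#.## -> .   bit 11 = 0  t=0,i=14
  .#.#. -> #   bit 10 = 1  t=7,i=8
  .#..# -> .   bit 9 = 0  t=1,i=5
  .#... -> #   bit 8 = 1  t=1,i=12
  ..### -> #   bit 7 = 1  t=2,i=1
  ..##. -> .   bit 6 = 0  t=0,i=9
  ..#.# -> .   bit 5 = 0  t=0,i=13
  ..#.. -> .   bit 4 = 0  t=1,i=11
  ...## -> #   bit 3 = 1  t=0,i=8
  ...#. -> #   bit 2 = 1  t=1,i=14
  ....# -> .   bit 1 = 0  t=3,i=9
  ..... -> #   bit 0 = 1  t=6,i=1
  bits 10010110110110110110010110001101 = 2530960781

2530960781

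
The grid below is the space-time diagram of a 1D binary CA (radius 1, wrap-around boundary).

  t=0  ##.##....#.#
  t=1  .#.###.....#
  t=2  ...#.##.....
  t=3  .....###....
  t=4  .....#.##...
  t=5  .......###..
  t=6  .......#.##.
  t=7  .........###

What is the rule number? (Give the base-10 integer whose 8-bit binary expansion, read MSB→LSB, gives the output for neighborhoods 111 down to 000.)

  ### -> .   bit 7 = 0  t=0,i=0
  ##. -> #   bit 6 = 1  t=0,i=1
  #.# -> .   bit 5 = 0  t=0,i=2
  #.. -> #   bit 4 = 1  t=0,i=5
  .## -> #   bit 3 = 1  t=0,i=3
  .#. -> .   bit 2 = 0  t=0,i=9
  ..# -> .   bit 1 = 0  t=0,i=8
  ... -> .   bit 0 = 0  t=0,i=6
  bits 01011000 = 88

88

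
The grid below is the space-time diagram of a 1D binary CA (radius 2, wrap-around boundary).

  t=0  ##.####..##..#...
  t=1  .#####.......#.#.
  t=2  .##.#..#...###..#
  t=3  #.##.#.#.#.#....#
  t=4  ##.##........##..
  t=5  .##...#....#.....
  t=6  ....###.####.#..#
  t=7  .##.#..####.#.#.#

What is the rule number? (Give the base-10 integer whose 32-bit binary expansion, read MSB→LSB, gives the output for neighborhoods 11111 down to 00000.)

1283697334

  #####|.  b31=0 t=1,i=3
  ####.|#  b30=1 t=0,i=5
  ###.#|.  b29=0 t=6,i=6
  ###..|.  b28=0 t=0,i=6
  ##.##|#  b27=1 t=0,i=2
  ##.#.|#  b26=1 t=2,i=3
  ##..#|.  b25=0 t=0,i=7
  ##...|.  b24=0 t=1,i=6
  #.###|#  b23=1 t=0,i=3
  #.##.|.  b22=0 t=2,i=1
  #.#.#|.  b21=0 t=3,i=5
  #.#..|.  b20=0 t=1,i=15
  #..##|.  b19=0 t=0,i=8
  #..#.|.  b18=0 t=0,i=12
  #...#|#  b17=1 t=0,i=15
  #....|#  b16=1 t=1,i=7
  .####|#  b15=1 t=0,i=4
  .###.|.  b14=0 t=2,i=12
  .##.#|#  b13=1 t=0,i=1
  .##..|.  b12=0 t=0,i=10
  .#.##|#  b11=1 t=2,i=0
  .#.#.|.  b10=0 t=1,i=14
  .#..#|#  b9=1 t=1,i=16
  .#...|.  b8=0 t=0,i=14
  ..###|#  b7=1 t=1,i=1
  ..##.|.  b6=0 t=0,i=0
  ..#.#|#  b5=1 t=1,i=13
  ..#..|#  b4=1 t=0,i=13
  ...##|.  b3=0 t=0,i=16
  ...#.|#  b2=1 t=1,i=12
  ....#|#  b1=1 t=1,i=11
  .....|.  b0=0 t=1,i=8
  bits 01001100100000111010101010110110 = 1283697334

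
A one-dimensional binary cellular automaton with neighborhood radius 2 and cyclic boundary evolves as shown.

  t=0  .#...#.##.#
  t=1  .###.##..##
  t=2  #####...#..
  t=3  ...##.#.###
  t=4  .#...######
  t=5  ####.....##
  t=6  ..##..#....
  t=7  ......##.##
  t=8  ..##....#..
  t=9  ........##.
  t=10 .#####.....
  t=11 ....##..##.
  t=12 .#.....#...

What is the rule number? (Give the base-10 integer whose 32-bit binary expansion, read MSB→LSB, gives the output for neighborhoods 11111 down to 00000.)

  #####|.  b31=0 t=2,i=2
  ####.|#  b30=1 t=2,i=3
  ###.#|#  b29=1 t=1,i=3
  ###..|#  b28=1 t=2,i=4
  ##.##|#  b27=1 t=1,i=0
  ##.#.|#  b26=1 t=0,i=9
  ##..#|.  b25=0 t=1,i=7
  ##...|.  b24=0 t=2,i=5
  #.###|#  b23=1 t=1,i=1
  #.##.|.  b22=0 t=0,i=7
  #.#.#|#  b21=1 t=0,i=10
  #.#..|#  b20=1 t=0,i=1
  #..##|#  b19=1 t=1,i=8
  #..#.|.  b18=0 t=6,i=5
  #...#|#  b17=1 t=0,i=3
  #....|.  b16=0 t=5,i=5
  .####|.  b15=0 t=2,i=1
  .###.|#  b14=1 t=1,i=2
  .##.#|.  b13=0 t=0,i=8
  .##..|.  b12=0 t=1,i=6
  .#.##|#  b11=1 t=0,i=6
  .#.#.|.  b10=0 t=0,i=0
  .#..#|#  b9=1 t=2,i=9
  .#...|#  b8=1 t=0,i=2
  ..###|.  b7=0 t=2,i=0
  ..##.|.  b6=0 t=1,i=9
  ..#.#|#  b5=1 t=0,i=5
  ..#..|#  b4=1 t=2,i=8
  ...##|.  b3=0 t=3,i=2
  ...#.|.  b2=0 t=0,i=4
  ....#|.  b1=0 t=5,i=7
  .....|#  b0=1 t=5,i=6
  bits 01111100101110100100101100110001 = 2092583729

2092583729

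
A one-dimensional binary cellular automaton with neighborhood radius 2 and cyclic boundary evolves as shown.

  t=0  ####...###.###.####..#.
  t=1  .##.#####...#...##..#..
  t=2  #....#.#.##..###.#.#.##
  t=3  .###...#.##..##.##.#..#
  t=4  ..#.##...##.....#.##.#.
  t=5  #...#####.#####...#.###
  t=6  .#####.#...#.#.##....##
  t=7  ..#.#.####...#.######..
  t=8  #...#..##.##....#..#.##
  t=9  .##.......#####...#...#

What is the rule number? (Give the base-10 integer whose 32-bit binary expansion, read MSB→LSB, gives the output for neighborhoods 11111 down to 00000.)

  nb #####: next=.  (t=1,i=6, bit31=0)
  nb ####.: next=#  (t=0,i=2, bit30=1)
  nb ###.#: next=.  (t=0,i=9, bit29=0)
  nb ###..: next=.  (t=0,i=3, bit28=0)
  nb ##.##: next=.  (t=0,i=10, bit27=0)
  nb ##.#.: next=#  (t=2,i=16, bit26=1)
  nb ##..#: next=.  (t=0,i=19, bit25=0)
  nb ##...: next=#  (t=0,i=4, bit24=1)
  nb #.###: next=.  (t=0,i=0, bit23=0)
  nb #.##.: next=#  (t=2,i=9, bit22=1)
  nb #.#.#: next=#  (t=2,i=7, bit21=1)
  nb #.#..: next=#  (t=3,i=19, bit20=1)
  nb #..##: next=.  (t=2,i=12, bit19=0)
  nb #..#.: next=#  (t=0,i=20, bit18=1)
  nb #...#: next=#  (t=0,i=5, bit17=1)
  nb #....: next=#  (t=2,i=2, bit16=1)
  nb .####: next=#  (t=0,i=1, bit15=1)
  nb .###.: next=#  (t=0,i=8, bit14=1)
  nb .##.#: next=.  (t=1,i=2, bit13=0)
  nb .##..: next=#  (t=1,i=17, bit12=1)
  nb .#.##: next=.  (t=0,i=22, bit11=0)
  nb .#.#.: next=.  (t=2,i=6, bit10=0)
  nb .#..#: next=.  (t=3,i=20, bit9=0)
  nb .#...: next=#  (t=1,i=13, bit8=1)
  nb ..###: next=#  (t=0,i=7, bit7=1)
  nb ..##.: next=.  (t=1,i=1, bit6=0)
  nb ..#.#: next=.  (t=0,i=21, bit5=0)
  nb ..#..: next=.  (t=1,i=12, bit4=0)
  nb ...##: next=#  (t=0,i=6, bit3=1)
  nb ...#.: next=.  (t=1,i=11, bit2=0)
  nb ....#: next=#  (t=2,i=3, bit1=1)
  nb .....: next=#  (t=4,i=13, bit0=1)
  bits 01000101011101111101000110001011 = 1165480331

1165480331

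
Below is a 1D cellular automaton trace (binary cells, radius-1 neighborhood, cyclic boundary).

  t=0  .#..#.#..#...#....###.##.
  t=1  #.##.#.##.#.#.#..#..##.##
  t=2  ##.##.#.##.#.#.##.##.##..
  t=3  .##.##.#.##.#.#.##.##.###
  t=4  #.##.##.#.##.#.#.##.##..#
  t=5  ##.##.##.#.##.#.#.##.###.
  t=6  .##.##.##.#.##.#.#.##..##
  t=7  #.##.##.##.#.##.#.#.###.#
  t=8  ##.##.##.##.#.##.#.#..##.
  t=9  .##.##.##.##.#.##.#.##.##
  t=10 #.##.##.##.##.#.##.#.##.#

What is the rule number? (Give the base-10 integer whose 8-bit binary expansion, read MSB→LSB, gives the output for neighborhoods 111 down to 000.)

114

  [7] ### => .  t=0,i=19
  [6] ##. => #  t=0,i=20
  [5] #.# => #  t=0,i=5
  [4] #.. => #  t=0,i=2
  [3] .## => .  t=0,i=18
  [2] .#. => .  t=0,i=1
  [1] ..# => #  t=0,i=0
  [0] ... => .  t=0,i=11
  bits 01110010 = 114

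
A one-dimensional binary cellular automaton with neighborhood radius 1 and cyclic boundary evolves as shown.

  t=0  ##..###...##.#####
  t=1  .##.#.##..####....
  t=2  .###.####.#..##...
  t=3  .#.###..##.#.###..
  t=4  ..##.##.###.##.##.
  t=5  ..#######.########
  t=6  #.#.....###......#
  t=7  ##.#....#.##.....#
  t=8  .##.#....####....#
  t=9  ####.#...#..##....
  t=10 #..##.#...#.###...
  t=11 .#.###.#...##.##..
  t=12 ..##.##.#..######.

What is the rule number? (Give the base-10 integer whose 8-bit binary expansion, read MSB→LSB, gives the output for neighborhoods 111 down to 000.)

120

  ### -> .   bit 7 = 0  t=0,i=0
  ##. -> #   bit 6 = 1  t=0,i=1
  #.# -> #   bit 5 = 1  t=0,i=12
  #.. -> #   bit 4 = 1  t=0,i=2
  .## -> #   bit 3 = 1  t=0,i=4
  .#. -> .   bit 2 = 0  t=1,i=4
  ..# -> .   bit 1 = 0  t=0,i=3
  ... -> .   bit 0 = 0  t=0,i=8
  bits 01111000 = 120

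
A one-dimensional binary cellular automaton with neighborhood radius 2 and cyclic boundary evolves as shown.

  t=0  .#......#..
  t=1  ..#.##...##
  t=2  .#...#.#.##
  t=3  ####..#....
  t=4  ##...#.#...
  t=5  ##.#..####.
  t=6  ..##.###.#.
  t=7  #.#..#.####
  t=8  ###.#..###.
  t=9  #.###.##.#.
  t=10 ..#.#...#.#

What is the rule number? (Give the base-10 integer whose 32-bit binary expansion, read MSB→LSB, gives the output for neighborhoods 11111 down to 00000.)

  ##### -> #   bit 31 = 1  t=7,i=9
  ####. -> .   bit 30 = 0  t=3,i=2
  ###.# -> #   bit 29 = 1  t=5,i=9
  ###.. -> .   bit 28 = 0  t=3,i=3
  ##.## -> .   bit 27 = 0  t=5,i=10
  ##.#. -> #   bit 26 = 1  t=2,i=0
  ##..# -> .   bit 25 = 0  t=1,i=0
  ##... -> .   bit 24 = 0  t=1,i=6
  #.### -> #   bit 23 = 1  t=6,i=5
  #.##. -> .   bit 22 = 0  t=1,i=4
  #.#.# -> .   bit 21 = 0  t=2,i=7
  #.#.. -> #   bit 20 = 1  t=2,i=1
  #..## -> #   bit 19 = 1  t=5,i=5
  #..#. -> #   bit 18 = 1  t=1,i=1
  #...# -> #   bit 17 = 1  t=0,i=10
  #.... -> .   bit 16 = 0  t=0,i=3
  .#### -> #   bit 15 = 1  t=3,i=1
  .###. -> .   bit 14 = 0  t=6,i=6
  .##.# -> .   bit 13 = 0  t=2,i=10
  .##.. -> #   bit 12 = 1  t=1,i=5
  .#.## -> .   bit 11 = 0  t=1,i=3
  .#.#. -> #   bit 10 = 1  t=2,i=6
  .#..# -> .   bit 9 = 0  t=5,i=4
  .#... -> #   bit 8 = 1  t=0,i=2
  ..### -> #   bit 7 = 1  t=3,i=0
  ..##. -> #   bit 6 = 1  t=1,i=9
  ..#.# -> .   bit 5 = 0  t=1,i=2
  ..#.. -> .   bit 4 = 0  t=0,i=1
  ...## -> .   bit 3 = 0  t=1,i=8
  ...#. -> .   bit 2 = 0  t=0,i=0
  ....# -> .   bit 1 = 0  t=0,i=6
  ..... -> #   bit 0 = 1  t=0,i=4
  bits 10100100100111101001010111000001 = 2761856449

2761856449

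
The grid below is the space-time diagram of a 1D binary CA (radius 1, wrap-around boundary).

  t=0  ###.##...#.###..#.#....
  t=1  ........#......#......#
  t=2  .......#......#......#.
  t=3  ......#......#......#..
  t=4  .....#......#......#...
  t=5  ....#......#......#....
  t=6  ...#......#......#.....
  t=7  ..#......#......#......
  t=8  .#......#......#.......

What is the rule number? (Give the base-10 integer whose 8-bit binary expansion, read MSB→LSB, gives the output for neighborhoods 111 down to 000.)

2

  [7] ### => .  t=0,i=1
  [6] ##. => .  t=0,i=2
  [5] #.# => .  t=0,i=3
  [4] #.. => .  t=0,i=6
  [3] .## => .  t=0,i=0
  [2] .#. => .  t=0,i=9
  [1] ..# => #  t=0,i=8
  [0] ... => .  t=0,i=7
  bits 00000010 = 2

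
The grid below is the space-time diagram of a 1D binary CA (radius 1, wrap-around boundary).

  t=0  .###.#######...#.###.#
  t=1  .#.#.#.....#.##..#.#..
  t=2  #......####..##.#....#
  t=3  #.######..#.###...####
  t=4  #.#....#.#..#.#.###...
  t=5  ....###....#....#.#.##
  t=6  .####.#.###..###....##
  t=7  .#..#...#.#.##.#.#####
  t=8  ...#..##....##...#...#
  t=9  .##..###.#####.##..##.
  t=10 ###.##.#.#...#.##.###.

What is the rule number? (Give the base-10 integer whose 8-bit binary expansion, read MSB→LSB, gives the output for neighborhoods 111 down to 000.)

75

  ### -> .   bit 7 = 0  t=0,i=2
  ##. -> #   bit 6 = 1  t=0,i=3
  #.# -> .   bit 5 = 0  t=0,i=0
  #.. -> .   bit 4 = 0  t=0,i=12
  .## -> #   bit 3 = 1  t=0,i=1
  .#. -> .   bit 2 = 0  t=0,i=15
  ..# -> #   bit 1 = 1  t=0,i=14
  ... -> #   bit 0 = 1  t=0,i=13
  bits 01001011 = 75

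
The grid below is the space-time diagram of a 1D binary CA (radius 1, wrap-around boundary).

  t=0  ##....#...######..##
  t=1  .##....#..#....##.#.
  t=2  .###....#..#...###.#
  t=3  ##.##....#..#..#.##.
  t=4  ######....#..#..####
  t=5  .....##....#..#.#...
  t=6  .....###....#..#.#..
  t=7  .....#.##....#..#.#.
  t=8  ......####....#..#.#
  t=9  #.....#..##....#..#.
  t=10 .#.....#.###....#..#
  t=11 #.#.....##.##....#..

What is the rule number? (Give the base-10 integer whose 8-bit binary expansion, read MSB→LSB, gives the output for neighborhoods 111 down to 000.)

120

  nb ###: next=.  (t=0,i=0, bit7=0)
  nb ##.: next=#  (t=0,i=1, bit6=1)
  nb #.#: next=#  (t=1,i=17, bit5=1)
  nb #..: next=#  (t=0,i=2, bit4=1)
  nb .##: next=#  (t=0,i=10, bit3=1)
  nb .#.: next=.  (t=0,i=6, bit2=0)
  nb ..#: next=.  (t=0,i=5, bit1=0)
  nb ...: next=.  (t=0,i=3, bit0=0)
  bits 01111000 = 120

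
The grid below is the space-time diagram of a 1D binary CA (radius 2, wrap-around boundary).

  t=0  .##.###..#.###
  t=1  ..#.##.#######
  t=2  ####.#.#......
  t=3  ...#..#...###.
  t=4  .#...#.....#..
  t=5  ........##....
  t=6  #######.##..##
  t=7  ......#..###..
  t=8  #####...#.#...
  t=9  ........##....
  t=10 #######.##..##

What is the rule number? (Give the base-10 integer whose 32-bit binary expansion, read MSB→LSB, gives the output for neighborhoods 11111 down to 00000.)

  nb #####: next=.  (t=1,i=9, bit31=0)
  nb ####.: next=.  (t=1,i=12, bit30=0)
  nb ###.#: next=#  (t=0,i=13, bit29=1)
  nb ###..: next=.  (t=0,i=6, bit28=0)
  nb ##.##: next=.  (t=0,i=0, bit27=0)
  nb ##.#.: next=.  (t=2,i=4, bit26=0)
  nb ##..#: next=#  (t=0,i=7, bit25=1)
  nb ##...: next=.  (t=3,i=13, bit24=0)
  nb #.###: next=#  (t=0,i=4, bit23=1)
  nb #.##.: next=.  (t=0,i=1, bit22=0)
  nb #.#.#: next=.  (t=2,i=5, bit21=0)
  nb #.#..: next=.  (t=2,i=7, bit20=0)
  nb #..##: next=#  (t=6,i=11, bit19=1)
  nb #..#.: next=#  (t=0,i=8, bit18=1)
  nb #...#: next=.  (t=3,i=8, bit17=0)
  nb #....: next=.  (t=2,i=9, bit16=0)
  nb .####: next=.  (t=1,i=8, bit15=0)
  nb .###.: next=#  (t=0,i=5, bit14=1)
  nb .##.#: next=#  (t=0,i=2, bit13=1)
  nb .##..: next=#  (t=5,i=9, bit12=1)
  nb .#.##: next=#  (t=0,i=10, bit11=1)
  nb .#.#.: next=#  (t=2,i=6, bit10=1)
  nb .#..#: next=.  (t=3,i=4, bit9=0)
  nb .#...: next=.  (t=2,i=8, bit8=0)
  nb ..###: next=.  (t=2,i=0, bit7=0)
  nb ..##.: next=#  (t=5,i=8, bit6=1)
  nb ..#.#: next=#  (t=0,i=9, bit5=1)
  nb ..#..: next=.  (t=3,i=3, bit4=0)
  nb ...##: next=.  (t=2,i=13, bit3=0)
  nb ...#.: next=.  (t=3,i=2, bit2=0)
  nb ....#: next=#  (t=2,i=12, bit1=1)
  nb .....: next=#  (t=2,i=10, bit0=1)
  bits 00100010100011000111110001100011 = 579632227

579632227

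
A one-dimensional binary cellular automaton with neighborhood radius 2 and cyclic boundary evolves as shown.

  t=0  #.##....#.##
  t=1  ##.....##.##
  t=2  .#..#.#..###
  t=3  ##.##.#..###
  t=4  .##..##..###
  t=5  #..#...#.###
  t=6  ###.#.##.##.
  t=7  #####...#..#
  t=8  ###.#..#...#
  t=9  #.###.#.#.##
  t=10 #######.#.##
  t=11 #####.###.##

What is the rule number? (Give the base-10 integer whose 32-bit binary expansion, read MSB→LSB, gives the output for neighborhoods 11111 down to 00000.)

  ##### -> #   bit 31 = 1  t=3,i=11
  ####. -> .   bit 30 = 0  t=1,i=0
  ###.# -> #   bit 29 = 1  t=0,i=0
  ###.. -> #   bit 28 = 1  t=1,i=1
  ##.## -> #   bit 27 = 1  t=0,i=1
  ##.#. -> #   bit 26 = 1  t=2,i=0
  ##..# -> #   bit 25 = 1  t=4,i=3
  ##... -> .   bit 24 = 0  t=0,i=4
  #.### -> #   bit 23 = 1  t=0,i=10
  #.##. -> .   bit 22 = 0  t=0,i=2
  #.#.# -> #   bit 21 = 1  t=6,i=4
  #.#.. -> #   bit 20 = 1  t=2,i=1
  #..## -> .   bit 19 = 0  t=2,i=8
  #..#. -> #   bit 18 = 1  t=2,i=3
  #...# -> .   bit 17 = 0  t=5,i=5
  #.... -> .   bit 16 = 0  t=0,i=5
  .#### -> #   bit 15 = 1  t=1,i=11
  .###. -> #   bit 14 = 1  t=0,i=11
  .##.# -> .   bit 13 = 0  t=1,i=8
  .##.. -> .   bit 12 = 0  t=0,i=3
  .#.## -> .   bit 11 = 0  t=0,i=9
  .#.#. -> .   bit 10 = 0  t=2,i=5
  .#..# -> .   bit 9 = 0  t=2,i=2
  .#... -> #   bit 8 = 1  t=5,i=4
  ..### -> #   bit 7 = 1  t=2,i=9
  ..##. -> .   bit 6 = 0  t=1,i=7
  ..#.# -> #   bit 5 = 1  t=0,i=8
  ..#.. -> .   bit 4 = 0  t=5,i=3
  ...## -> #   bit 3 = 1  t=1,i=6
  ...#. -> #   bit 2 = 1  t=0,i=7
  ....# -> .   bit 1 = 0  t=0,i=6
  ..... -> #   bit 0 = 1  t=1,i=4
  bits 10111110101101001100000110101101 = 3199517101

3199517101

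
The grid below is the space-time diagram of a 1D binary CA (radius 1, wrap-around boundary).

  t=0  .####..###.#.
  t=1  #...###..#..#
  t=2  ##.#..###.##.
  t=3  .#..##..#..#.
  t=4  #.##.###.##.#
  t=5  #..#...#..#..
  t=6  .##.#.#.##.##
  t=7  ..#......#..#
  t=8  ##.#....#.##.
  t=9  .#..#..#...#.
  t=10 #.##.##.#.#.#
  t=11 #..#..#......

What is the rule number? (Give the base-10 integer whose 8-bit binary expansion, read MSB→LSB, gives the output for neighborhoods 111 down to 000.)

  [7] ### => .  t=0,i=2
  [6] ##. => #  t=0,i=4
  [5] #.# => .  t=0,i=10
  [4] #.. => #  t=0,i=5
  [3] .## => .  t=0,i=1
  [2] .#. => .  t=0,i=11
  [1] ..# => #  t=0,i=0
  [0] ... => .  t=1,i=2
  bits 01010010 = 82

82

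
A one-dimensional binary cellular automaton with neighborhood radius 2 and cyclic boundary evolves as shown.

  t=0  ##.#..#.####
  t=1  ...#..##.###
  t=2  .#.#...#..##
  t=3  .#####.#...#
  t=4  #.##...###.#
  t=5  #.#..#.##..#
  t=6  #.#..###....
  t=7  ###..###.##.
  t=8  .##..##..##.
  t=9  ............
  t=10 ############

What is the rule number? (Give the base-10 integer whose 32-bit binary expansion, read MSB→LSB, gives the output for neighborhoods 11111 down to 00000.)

  ##### -> #   bit 31 = 1  t=0,i=10
  ####. -> .   bit 30 = 0  t=0,i=0
  ###.# -> .   bit 29 = 0  t=0,i=1
  ###.. -> #   bit 28 = 1  t=1,i=11
  ##.## -> .   bit 27 = 0  t=1,i=8
  ##.#. -> .   bit 26 = 0  t=0,i=2
  ##..# -> .   bit 25 = 0  t=5,i=9
  ##... -> .   bit 24 = 0  t=1,i=0
  #.### -> .   bit 23 = 0  t=0,i=8
  #.##. -> #   bit 22 = 1  t=4,i=2
  #.#.# -> #   bit 21 = 1  t=2,i=1
  #.#.. -> #   bit 20 = 1  t=0,i=3
  #..## -> .   bit 19 = 0  t=1,i=5
  #..#. -> .   bit 18 = 0  t=0,i=5
  #...# -> #   bit 17 = 1  t=1,i=1
  #.... -> #   bit 16 = 1  t=6,i=9
  .#### -> #   bit 15 = 1  t=0,i=9
  .###. -> #   bit 14 = 1  t=1,i=10
  .##.# -> #   bit 13 = 1  t=1,i=7
  .##.. -> .   bit 12 = 0  t=4,i=3
  .#.## -> #   bit 11 = 1  t=0,i=7
  .#.#. -> #   bit 10 = 1  t=2,i=2
  .#..# -> .   bit 9 = 0  t=0,i=4
  .#... -> #   bit 8 = 1  t=2,i=4
  ..### -> #   bit 7 = 1  t=4,i=7
  ..##. -> .   bit 6 = 0  t=1,i=6
  ..#.# -> #   bit 5 = 1  t=0,i=6
  ..#.. -> #   bit 4 = 1  t=1,i=3
  ...## -> .   bit 3 = 0  t=4,i=6
  ...#. -> .   bit 2 = 0  t=1,i=2
  ....# -> #   bit 1 = 1  t=6,i=10
  ..... -> #   bit 0 = 1  t=9,i=0
  bits 10010000011100111110110110110011 = 2423516595

2423516595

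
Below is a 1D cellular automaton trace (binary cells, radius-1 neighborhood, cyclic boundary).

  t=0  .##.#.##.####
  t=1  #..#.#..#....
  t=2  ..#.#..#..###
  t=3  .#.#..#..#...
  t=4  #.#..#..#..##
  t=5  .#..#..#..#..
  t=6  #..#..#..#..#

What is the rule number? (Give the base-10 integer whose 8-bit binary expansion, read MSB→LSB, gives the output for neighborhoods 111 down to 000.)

  [7] ### => .  t=0,i=10
  [6] ##. => .  t=0,i=2
  [5] #.# => #  t=0,i=0
  [4] #.. => .  t=1,i=1
  [3] .## => .  t=0,i=1
  [2] .#. => .  t=0,i=4
  [1] ..# => #  t=1,i=2
  [0] ... => #  t=1,i=10
  bits 00100011 = 35

35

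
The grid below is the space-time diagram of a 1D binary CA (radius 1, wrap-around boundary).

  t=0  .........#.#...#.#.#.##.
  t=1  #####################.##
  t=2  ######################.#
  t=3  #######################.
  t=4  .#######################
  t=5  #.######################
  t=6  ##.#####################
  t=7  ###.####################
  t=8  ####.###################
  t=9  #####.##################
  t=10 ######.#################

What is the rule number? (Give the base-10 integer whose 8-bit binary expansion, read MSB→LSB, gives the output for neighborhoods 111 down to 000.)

247

  [7] ### => #  t=1,i=0
  [6] ##. => #  t=0,i=22
  [5] #.# => #  t=0,i=10
  [4] #.. => #  t=0,i=12
  [3] .## => .  t=0,i=21
  [2] .#. => #  t=0,i=9
  [1] ..# => #  t=0,i=8
  [0] ... => #  t=0,i=0
  bits 11110111 = 247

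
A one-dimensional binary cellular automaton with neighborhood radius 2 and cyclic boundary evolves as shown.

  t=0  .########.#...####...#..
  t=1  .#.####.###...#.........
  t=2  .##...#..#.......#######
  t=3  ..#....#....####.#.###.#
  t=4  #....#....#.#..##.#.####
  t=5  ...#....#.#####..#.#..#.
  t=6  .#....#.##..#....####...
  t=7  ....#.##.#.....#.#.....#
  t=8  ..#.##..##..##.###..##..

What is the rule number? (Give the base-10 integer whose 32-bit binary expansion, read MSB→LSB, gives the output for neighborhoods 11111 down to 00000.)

2753060515

  ##### -> #   bit 31 = 1  t=0,i=3
  ####. -> .   bit 30 = 0  t=0,i=7
  ###.# -> #   bit 29 = 1  t=0,i=8
  ###.. -> .   bit 28 = 0  t=0,i=17
  ##.## -> .   bit 27 = 0  t=1,i=7
  ##.#. -> #   bit 26 = 1  t=0,i=9
  ##..# -> .   bit 25 = 0  t=5,i=15
  ##... -> .   bit 24 = 0  t=0,i=18
  #.### -> .   bit 23 = 0  t=1,i=3
  #.##. -> .   bit 22 = 0  t=2,i=1
  #.#.# -> .   bit 21 = 0  t=3,i=17
  #.#.. -> #   bit 20 = 1  t=0,i=10
  #..## -> #   bit 19 = 1  t=4,i=14
  #..#. -> .   bit 18 = 0  t=2,i=8
  #...# -> .   bit 17 = 0  t=0,i=12
  #.... -> .   bit 16 = 0  t=1,i=16
  .#### -> .   bit 15 = 0  t=0,i=2
  .###. -> #   bit 14 = 1  t=1,i=9
  .##.# -> .   bit 13 = 0  t=4,i=16
  .##.. -> #   bit 12 = 1  t=2,i=2
  .#.## -> #   bit 11 = 1  t=1,i=2
  .#.#. -> #   bit 10 = 1  t=4,i=11
  .#..# -> #   bit 9 = 1  t=2,i=7
  .#... -> .   bit 8 = 0  t=0,i=11
  ..### -> #   bit 7 = 1  t=0,i=1
  ..##. -> .   bit 6 = 0  t=4,i=15
  ..#.# -> #   bit 5 = 1  t=1,i=1
  ..#.. -> .   bit 4 = 0  t=0,i=21
  ...## -> .   bit 3 = 0  t=0,i=0
  ...#. -> .   bit 2 = 0  t=0,i=20
  ....# -> #   bit 1 = 1  t=1,i=23
  ..... -> #   bit 0 = 1  t=1,i=17
  bits 10100100000110000101111010100011 = 2753060515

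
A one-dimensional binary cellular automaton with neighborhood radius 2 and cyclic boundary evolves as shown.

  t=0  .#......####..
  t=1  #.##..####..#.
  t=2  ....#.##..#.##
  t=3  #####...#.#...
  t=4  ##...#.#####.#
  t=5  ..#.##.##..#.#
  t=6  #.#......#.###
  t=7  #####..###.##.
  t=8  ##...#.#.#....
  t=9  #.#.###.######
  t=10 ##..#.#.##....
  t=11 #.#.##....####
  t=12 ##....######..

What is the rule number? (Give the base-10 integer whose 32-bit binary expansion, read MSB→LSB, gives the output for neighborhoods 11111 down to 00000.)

  [31] ##### => .  t=3,i=2
  [30] ####. => .  t=0,i=10
  [29] ###.# => #  t=4,i=11
  [28] ###.. => .  t=0,i=11
  [27] ##.## => .  t=4,i=12
  [26] ##.#. => #  t=6,i=1
  [25] ##..# => #  t=1,i=4
  [24] ##... => #  t=0,i=12
  [23] #.### => #  t=4,i=7
  [22] #.##. => .  t=1,i=2
  [21] #.#.# => .  t=1,i=0
  [20] #.#.. => #  t=3,i=10
  [19] #..## => .  t=1,i=5
  [18] #..#. => .  t=1,i=11
  [17] #...# => .  t=0,i=13
  [16] #.... => #  t=0,i=3
  [15] .#### => #  t=0,i=9
  [14] .###. => .  t=4,i=0
  [13] .##.# => .  t=5,i=5
  [12] .##.. => .  t=1,i=3
  [11] .#.## => .  t=1,i=1
  [10] .#.#. => #  t=1,i=13
  [9] .#..# => #  t=5,i=0
  [8] .#... => #  t=0,i=2
  [7] ..### => #  t=0,i=8
  [6] ..##. => #  t=8,i=0
  [5] ..#.# => #  t=1,i=12
  [4] ..#.. => .  t=0,i=1
  [3] ...## => #  t=0,i=7
  [2] ...#. => #  t=0,i=0
  [1] ....# => #  t=0,i=6
  [0] ..... => .  t=0,i=4
  bits 00100111100100011000011111101110 = 663848942

663848942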